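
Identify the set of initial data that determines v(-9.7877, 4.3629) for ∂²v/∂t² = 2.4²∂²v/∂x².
Domain of dependence: [-20.25866, 0.68326]. Signals travel at speed 2.4, so data within |x - -9.7877| ≤ 2.4·4.3629 = 10.47096 can reach the point.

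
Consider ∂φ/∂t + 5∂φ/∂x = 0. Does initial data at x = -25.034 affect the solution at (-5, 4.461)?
No. Only data at x = -27.305 affects (-5, 4.461). Advection has one-way propagation along characteristics.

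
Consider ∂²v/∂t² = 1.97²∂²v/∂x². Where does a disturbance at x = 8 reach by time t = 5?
Domain of influence: [-1.85, 17.85]. Data at x = 8 spreads outward at speed 1.97.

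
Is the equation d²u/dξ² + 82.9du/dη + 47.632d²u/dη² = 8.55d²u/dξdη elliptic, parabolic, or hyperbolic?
Rewriting in standard form: d²u/dξ² - 8.55d²u/dξdη + 47.632d²u/dη² + 82.9du/dη = 0. Computing B² - 4AC with A = 1, B = -8.55, C = 47.632: discriminant = -117.4255 (negative). Answer: elliptic.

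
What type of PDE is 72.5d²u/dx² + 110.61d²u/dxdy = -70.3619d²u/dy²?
Rewriting in standard form: 72.5d²u/dx² + 110.61d²u/dxdy + 70.3619d²u/dy² = 0. With A = 72.5, B = 110.61, C = 70.3619, the discriminant is -8170.3789. This is an elliptic PDE.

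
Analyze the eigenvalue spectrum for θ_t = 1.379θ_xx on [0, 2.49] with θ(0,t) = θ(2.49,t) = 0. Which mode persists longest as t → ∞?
Eigenvalues: λₙ = 1.379n²π²/2.49².
First three modes:
  n=1: λ₁ = 1.379π²/2.49² ≈ 2.195
  n=2: λ₂ = 5.516π²/2.49² ≈ 8.781 (4× faster decay)
  n=3: λ₃ = 12.411π²/2.49² ≈ 19.756 (9× faster decay)
As t → ∞, higher modes decay exponentially faster. The n=1 mode dominates: θ ~ c₁ sin(πx/2.49) e^{-λ₁t}.
Decay rate: λ₁ = 1.379π²/2.49² ≈ 2.195.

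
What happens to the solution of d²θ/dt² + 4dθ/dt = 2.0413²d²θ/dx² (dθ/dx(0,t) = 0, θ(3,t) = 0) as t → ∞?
θ → 0. Damping (γ=4) dissipates energy; oscillations decay exponentially.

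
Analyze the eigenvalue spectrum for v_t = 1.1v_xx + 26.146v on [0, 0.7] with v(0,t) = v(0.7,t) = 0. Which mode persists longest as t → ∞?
Eigenvalues: λₙ = 1.1n²π²/0.7² - 26.146.
First three modes:
  n=1: λ₁ = 1.1π²/0.7² - 26.146 ≈ -3.99
  n=2: λ₂ = 4.4π²/0.7² - 26.146 ≈ 62.479
  n=3: λ₃ = 9.9π²/0.7² - 26.146 ≈ 173.26
Since 1.1π²/0.7² ≈ 22.156 < 26.146, λ₁ < 0.
The n=1 mode grows fastest (−λₙ is largest for n=1) → dominates.
Asymptotic: v ~ c₁ sin(πx/0.7) e^{3.99t} (exponential growth at rate −λ₁ ≈ 3.99).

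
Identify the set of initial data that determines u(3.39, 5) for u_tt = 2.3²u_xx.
Domain of dependence: [-8.11, 14.89]. Signals travel at speed 2.3, so data within |x - 3.39| ≤ 2.3·5 = 11.5 can reach the point.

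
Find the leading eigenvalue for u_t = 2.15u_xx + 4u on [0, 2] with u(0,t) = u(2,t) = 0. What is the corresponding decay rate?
Eigenvalues: λₙ = 2.15n²π²/2² - 4.
First three modes:
  n=1: λ₁ = 2.15π²/2² - 4 ≈ 1.305
  n=2: λ₂ = 8.6π²/2² - 4 ≈ 17.22
  n=3: λ₃ = 19.35π²/2² - 4 ≈ 43.744
Since 2.15π²/2² ≈ 5.305 > 4, all λₙ > 0.
The n=1 mode decays slowest → dominates as t → ∞.
Asymptotic: u ~ c₁ sin(πx/2) e^{-λ₁t} with decay rate λ₁ ≈ 1.305.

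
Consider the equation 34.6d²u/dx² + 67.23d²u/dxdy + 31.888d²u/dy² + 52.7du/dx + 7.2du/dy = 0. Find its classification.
Hyperbolic. (A = 34.6, B = 67.23, C = 31.888 gives B² - 4AC = 106.5737.)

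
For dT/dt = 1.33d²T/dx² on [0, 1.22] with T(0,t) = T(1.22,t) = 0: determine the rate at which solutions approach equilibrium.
Eigenvalues: λₙ = 1.33n²π²/1.22².
First three modes:
  n=1: λ₁ = 1.33π²/1.22² ≈ 8.819
  n=2: λ₂ = 5.32π²/1.22² ≈ 35.277 (4× faster decay)
  n=3: λ₃ = 11.97π²/1.22² ≈ 79.373 (9× faster decay)
As t → ∞, higher modes decay exponentially faster. The n=1 mode dominates: T ~ c₁ sin(πx/1.22) e^{-λ₁t}.
Decay rate: λ₁ = 1.33π²/1.22² ≈ 8.819.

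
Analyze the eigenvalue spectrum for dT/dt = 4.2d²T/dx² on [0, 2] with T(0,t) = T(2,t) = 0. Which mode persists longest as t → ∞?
Eigenvalues: λₙ = 4.2n²π²/2².
First three modes:
  n=1: λ₁ = 4.2π²/2² ≈ 10.363
  n=2: λ₂ = 16.8π²/2² ≈ 41.452 (4× faster decay)
  n=3: λ₃ = 37.8π²/2² ≈ 93.268 (9× faster decay)
As t → ∞, higher modes decay exponentially faster. The n=1 mode dominates: T ~ c₁ sin(πx/2) e^{-λ₁t}.
Decay rate: λ₁ = 4.2π²/2² ≈ 10.363.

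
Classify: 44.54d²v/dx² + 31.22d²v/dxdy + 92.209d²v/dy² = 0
Elliptic (discriminant = -15453.26704).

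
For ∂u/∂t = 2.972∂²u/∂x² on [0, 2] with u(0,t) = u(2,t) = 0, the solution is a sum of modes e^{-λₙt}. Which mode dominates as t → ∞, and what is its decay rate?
Eigenvalues: λₙ = 2.972n²π²/2².
First three modes:
  n=1: λ₁ = 2.972π²/2² ≈ 7.333
  n=2: λ₂ = 11.888π²/2² ≈ 29.332 (4× faster decay)
  n=3: λ₃ = 26.748π²/2² ≈ 65.998 (9× faster decay)
As t → ∞, higher modes decay exponentially faster. The n=1 mode dominates: u ~ c₁ sin(πx/2) e^{-λ₁t}.
Decay rate: λ₁ = 2.972π²/2² ≈ 7.333.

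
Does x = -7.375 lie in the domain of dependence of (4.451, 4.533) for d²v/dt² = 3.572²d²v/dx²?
Yes. The domain of dependence is [-11.740876, 20.642876], and -7.375 ∈ [-11.740876, 20.642876].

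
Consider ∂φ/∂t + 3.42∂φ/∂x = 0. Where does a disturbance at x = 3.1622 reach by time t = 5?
At x = 20.2622. The characteristic carries data from (3.1622, 0) to (20.2622, 5).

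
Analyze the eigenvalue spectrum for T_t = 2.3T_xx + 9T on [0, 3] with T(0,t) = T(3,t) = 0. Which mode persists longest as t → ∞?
Eigenvalues: λₙ = 2.3n²π²/3² - 9.
First three modes:
  n=1: λ₁ = 2.3π²/3² - 9 ≈ -6.478
  n=2: λ₂ = 9.2π²/3² - 9 ≈ 1.089
  n=3: λ₃ = 20.7π²/3² - 9 ≈ 13.7
Since 2.3π²/3² ≈ 2.522 < 9, λ₁ < 0.
The n=1 mode grows fastest (−λₙ is largest for n=1) → dominates.
Asymptotic: T ~ c₁ sin(πx/3) e^{6.478t} (exponential growth at rate −λ₁ ≈ 6.478).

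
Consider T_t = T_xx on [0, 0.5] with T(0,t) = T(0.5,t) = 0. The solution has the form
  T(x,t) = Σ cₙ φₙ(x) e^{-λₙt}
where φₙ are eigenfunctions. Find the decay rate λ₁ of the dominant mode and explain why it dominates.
Eigenvalues: λₙ = n²π²/0.5².
First three modes:
  n=1: λ₁ = π²/0.5² ≈ 39.478
  n=2: λ₂ = 4π²/0.5² ≈ 157.914 (4× faster decay)
  n=3: λ₃ = 9π²/0.5² ≈ 355.306 (9× faster decay)
As t → ∞, higher modes decay exponentially faster. The n=1 mode dominates: T ~ c₁ sin(πx/0.5) e^{-λ₁t}.
Decay rate: λ₁ = π²/0.5² ≈ 39.478.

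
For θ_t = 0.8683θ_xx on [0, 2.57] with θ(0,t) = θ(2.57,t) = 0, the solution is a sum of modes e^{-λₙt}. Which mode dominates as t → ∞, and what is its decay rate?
Eigenvalues: λₙ = 0.8683n²π²/2.57².
First three modes:
  n=1: λ₁ = 0.8683π²/2.57² ≈ 1.297
  n=2: λ₂ = 3.4732π²/2.57² ≈ 5.19 (4× faster decay)
  n=3: λ₃ = 7.8147π²/2.57² ≈ 11.677 (9× faster decay)
As t → ∞, higher modes decay exponentially faster. The n=1 mode dominates: θ ~ c₁ sin(πx/2.57) e^{-λ₁t}.
Decay rate: λ₁ = 0.8683π²/2.57² ≈ 1.297.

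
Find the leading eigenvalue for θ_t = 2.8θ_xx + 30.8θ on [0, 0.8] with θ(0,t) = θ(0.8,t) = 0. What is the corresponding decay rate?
Eigenvalues: λₙ = 2.8n²π²/0.8² - 30.8.
First three modes:
  n=1: λ₁ = 2.8π²/0.8² - 30.8 ≈ 12.38
  n=2: λ₂ = 11.2π²/0.8² - 30.8 ≈ 141.918
  n=3: λ₃ = 25.2π²/0.8² - 30.8 ≈ 357.816
Since 2.8π²/0.8² ≈ 43.18 > 30.8, all λₙ > 0.
The n=1 mode decays slowest → dominates as t → ∞.
Asymptotic: θ ~ c₁ sin(πx/0.8) e^{-λ₁t} with decay rate λ₁ ≈ 12.38.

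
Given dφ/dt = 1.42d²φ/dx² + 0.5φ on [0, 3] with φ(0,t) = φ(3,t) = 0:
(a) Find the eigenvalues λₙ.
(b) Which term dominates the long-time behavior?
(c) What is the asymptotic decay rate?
Eigenvalues: λₙ = 1.42n²π²/3² - 0.5.
First three modes:
  n=1: λ₁ = 1.42π²/3² - 0.5 ≈ 1.057
  n=2: λ₂ = 5.68π²/3² - 0.5 ≈ 5.729
  n=3: λ₃ = 12.78π²/3² - 0.5 ≈ 13.515
Since 1.42π²/3² ≈ 1.557 > 0.5, all λₙ > 0.
The n=1 mode decays slowest → dominates as t → ∞.
Asymptotic: φ ~ c₁ sin(πx/3) e^{-λ₁t} with decay rate λ₁ ≈ 1.057.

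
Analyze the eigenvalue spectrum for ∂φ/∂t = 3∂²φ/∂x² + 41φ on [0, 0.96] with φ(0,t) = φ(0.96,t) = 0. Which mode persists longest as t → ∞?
Eigenvalues: λₙ = 3n²π²/0.96² - 41.
First three modes:
  n=1: λ₁ = 3π²/0.96² - 41 ≈ -8.872
  n=2: λ₂ = 12π²/0.96² - 41 ≈ 87.51
  n=3: λ₃ = 27π²/0.96² - 41 ≈ 248.149
Since 3π²/0.96² ≈ 32.128 < 41, λ₁ < 0.
The n=1 mode grows fastest (−λₙ is largest for n=1) → dominates.
Asymptotic: φ ~ c₁ sin(πx/0.96) e^{8.872t} (exponential growth at rate −λ₁ ≈ 8.872).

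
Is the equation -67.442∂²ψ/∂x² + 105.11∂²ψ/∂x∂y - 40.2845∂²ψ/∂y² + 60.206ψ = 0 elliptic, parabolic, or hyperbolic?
Computing B² - 4AC with A = -67.442, B = 105.11, C = -40.2845: discriminant = 180.643104 (positive). Answer: hyperbolic.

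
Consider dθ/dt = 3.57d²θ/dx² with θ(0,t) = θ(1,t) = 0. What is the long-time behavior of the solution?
As t → ∞, θ → 0. Heat diffuses out through both boundaries.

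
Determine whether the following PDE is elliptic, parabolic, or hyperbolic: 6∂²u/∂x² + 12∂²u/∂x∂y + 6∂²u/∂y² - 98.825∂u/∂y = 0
Coefficients: A = 6, B = 12, C = 6. B² - 4AC = 0, which is zero, so the equation is parabolic.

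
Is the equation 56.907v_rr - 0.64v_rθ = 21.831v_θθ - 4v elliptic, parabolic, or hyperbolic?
Rewriting in standard form: 56.907v_rr - 0.64v_rθ - 21.831v_θθ + 4v = 0. Computing B² - 4AC with A = 56.907, B = -0.64, C = -21.831: discriminant = 4969.756468 (positive). Answer: hyperbolic.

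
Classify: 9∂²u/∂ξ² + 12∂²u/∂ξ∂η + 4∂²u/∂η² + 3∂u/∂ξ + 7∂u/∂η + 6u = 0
Parabolic (discriminant = 0).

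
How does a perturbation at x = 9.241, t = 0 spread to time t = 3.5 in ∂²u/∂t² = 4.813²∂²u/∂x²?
Domain of influence: [-7.6045, 26.0865]. Data at x = 9.241 spreads outward at speed 4.813.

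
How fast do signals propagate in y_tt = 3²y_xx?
Speed = 3. Information travels along characteristics x = x₀ ± 3t.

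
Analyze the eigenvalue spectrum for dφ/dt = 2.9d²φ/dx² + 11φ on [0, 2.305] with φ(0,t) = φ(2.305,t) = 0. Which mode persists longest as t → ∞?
Eigenvalues: λₙ = 2.9n²π²/2.305² - 11.
First three modes:
  n=1: λ₁ = 2.9π²/2.305² - 11 ≈ -5.613
  n=2: λ₂ = 11.6π²/2.305² - 11 ≈ 10.548
  n=3: λ₃ = 26.1π²/2.305² - 11 ≈ 37.484
Since 2.9π²/2.305² ≈ 5.387 < 11, λ₁ < 0.
The n=1 mode grows fastest (−λₙ is largest for n=1) → dominates.
Asymptotic: φ ~ c₁ sin(πx/2.305) e^{5.613t} (exponential growth at rate −λ₁ ≈ 5.613).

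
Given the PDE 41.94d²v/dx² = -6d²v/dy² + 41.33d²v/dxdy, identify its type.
Rewriting in standard form: 41.94d²v/dx² - 41.33d²v/dxdy + 6d²v/dy² = 0. The second-order coefficients are A = 41.94, B = -41.33, C = 6. Since B² - 4AC = 701.6089 > 0, this is a hyperbolic PDE.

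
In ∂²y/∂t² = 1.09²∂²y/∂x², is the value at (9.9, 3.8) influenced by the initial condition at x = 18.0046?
No. The domain of dependence is [5.758, 14.042], and 18.0046 is outside this interval.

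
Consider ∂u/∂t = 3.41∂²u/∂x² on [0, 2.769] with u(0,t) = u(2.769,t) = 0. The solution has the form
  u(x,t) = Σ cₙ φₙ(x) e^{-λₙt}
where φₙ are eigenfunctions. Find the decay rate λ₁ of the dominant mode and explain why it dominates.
Eigenvalues: λₙ = 3.41n²π²/2.769².
First three modes:
  n=1: λ₁ = 3.41π²/2.769² ≈ 4.389
  n=2: λ₂ = 13.64π²/2.769² ≈ 17.558 (4× faster decay)
  n=3: λ₃ = 30.69π²/2.769² ≈ 39.505 (9× faster decay)
As t → ∞, higher modes decay exponentially faster. The n=1 mode dominates: u ~ c₁ sin(πx/2.769) e^{-λ₁t}.
Decay rate: λ₁ = 3.41π²/2.769² ≈ 4.389.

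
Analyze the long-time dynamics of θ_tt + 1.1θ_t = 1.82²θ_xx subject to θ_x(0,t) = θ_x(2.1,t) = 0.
Long-time behavior: θ → constant (steady state). Damping (γ=1.1) dissipates the nonconstant modes; with Neumann BCs the spatial average obeys M''+γM'=0 and tends to a finite limit.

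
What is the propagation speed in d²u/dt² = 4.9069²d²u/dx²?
Speed = 4.9069. Information travels along characteristics x = x₀ ± 4.9069t.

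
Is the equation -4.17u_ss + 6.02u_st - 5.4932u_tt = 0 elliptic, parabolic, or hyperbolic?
Computing B² - 4AC with A = -4.17, B = 6.02, C = -5.4932: discriminant = -55.386176 (negative). Answer: elliptic.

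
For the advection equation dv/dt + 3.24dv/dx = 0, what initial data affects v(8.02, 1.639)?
A single point: x = 2.70964. The characteristic through (8.02, 1.639) is x - 3.24t = const, so x = 8.02 - 3.24·1.639 = 2.70964.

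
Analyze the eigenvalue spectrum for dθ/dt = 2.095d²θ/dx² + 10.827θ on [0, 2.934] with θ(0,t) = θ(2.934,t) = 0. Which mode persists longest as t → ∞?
Eigenvalues: λₙ = 2.095n²π²/2.934² - 10.827.
First three modes:
  n=1: λ₁ = 2.095π²/2.934² - 10.827 ≈ -8.425
  n=2: λ₂ = 8.38π²/2.934² - 10.827 ≈ -1.219
  n=3: λ₃ = 18.855π²/2.934² - 10.827 ≈ 10.791
Since 2.095π²/2.934² ≈ 2.402 < 10.827, λ₁ < 0.
The n=1 mode grows fastest (−λₙ is largest for n=1) → dominates.
Asymptotic: θ ~ c₁ sin(πx/2.934) e^{8.425t} (exponential growth at rate −λ₁ ≈ 8.425).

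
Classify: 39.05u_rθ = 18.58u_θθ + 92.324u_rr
Rewriting in standard form: -92.324u_rr + 39.05u_rθ - 18.58u_θθ = 0. Elliptic (discriminant = -5336.61718).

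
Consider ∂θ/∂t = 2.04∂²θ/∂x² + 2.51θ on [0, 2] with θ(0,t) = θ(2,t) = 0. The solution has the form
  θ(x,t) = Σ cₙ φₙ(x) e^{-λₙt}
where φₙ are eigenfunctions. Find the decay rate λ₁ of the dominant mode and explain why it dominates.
Eigenvalues: λₙ = 2.04n²π²/2² - 2.51.
First three modes:
  n=1: λ₁ = 2.04π²/2² - 2.51 ≈ 2.523
  n=2: λ₂ = 8.16π²/2² - 2.51 ≈ 17.624
  n=3: λ₃ = 18.36π²/2² - 2.51 ≈ 42.791
Since 2.04π²/2² ≈ 5.033 > 2.51, all λₙ > 0.
The n=1 mode decays slowest → dominates as t → ∞.
Asymptotic: θ ~ c₁ sin(πx/2) e^{-λ₁t} with decay rate λ₁ ≈ 2.523.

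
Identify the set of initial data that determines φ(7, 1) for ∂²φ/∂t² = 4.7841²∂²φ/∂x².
Domain of dependence: [2.2159, 11.7841]. Signals travel at speed 4.7841, so data within |x - 7| ≤ 4.7841·1 = 4.7841 can reach the point.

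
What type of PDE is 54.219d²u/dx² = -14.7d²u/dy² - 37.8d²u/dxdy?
Rewriting in standard form: 54.219d²u/dx² + 37.8d²u/dxdy + 14.7d²u/dy² = 0. With A = 54.219, B = 37.8, C = 14.7, the discriminant is -1759.2372. This is an elliptic PDE.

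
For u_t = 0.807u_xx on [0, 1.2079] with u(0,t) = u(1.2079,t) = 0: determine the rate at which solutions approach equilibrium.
Eigenvalues: λₙ = 0.807n²π²/1.2079².
First three modes:
  n=1: λ₁ = 0.807π²/1.2079² ≈ 5.459
  n=2: λ₂ = 3.228π²/1.2079² ≈ 21.836 (4× faster decay)
  n=3: λ₃ = 7.263π²/1.2079² ≈ 49.131 (9× faster decay)
As t → ∞, higher modes decay exponentially faster. The n=1 mode dominates: u ~ c₁ sin(πx/1.2079) e^{-λ₁t}.
Decay rate: λ₁ = 0.807π²/1.2079² ≈ 5.459.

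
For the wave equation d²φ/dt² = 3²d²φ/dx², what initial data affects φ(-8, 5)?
Domain of dependence: [-23, 7]. Signals travel at speed 3, so data within |x - -8| ≤ 3·5 = 15 can reach the point.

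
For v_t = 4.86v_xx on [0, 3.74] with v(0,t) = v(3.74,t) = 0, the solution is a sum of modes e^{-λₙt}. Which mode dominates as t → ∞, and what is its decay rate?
Eigenvalues: λₙ = 4.86n²π²/3.74².
First three modes:
  n=1: λ₁ = 4.86π²/3.74² ≈ 3.429
  n=2: λ₂ = 19.44π²/3.74² ≈ 13.717 (4× faster decay)
  n=3: λ₃ = 43.74π²/3.74² ≈ 30.863 (9× faster decay)
As t → ∞, higher modes decay exponentially faster. The n=1 mode dominates: v ~ c₁ sin(πx/3.74) e^{-λ₁t}.
Decay rate: λ₁ = 4.86π²/3.74² ≈ 3.429.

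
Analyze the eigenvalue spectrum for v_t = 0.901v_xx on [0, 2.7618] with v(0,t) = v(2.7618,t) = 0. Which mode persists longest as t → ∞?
Eigenvalues: λₙ = 0.901n²π²/2.7618².
First three modes:
  n=1: λ₁ = 0.901π²/2.7618² ≈ 1.166
  n=2: λ₂ = 3.604π²/2.7618² ≈ 4.663 (4× faster decay)
  n=3: λ₃ = 8.109π²/2.7618² ≈ 10.493 (9× faster decay)
As t → ∞, higher modes decay exponentially faster. The n=1 mode dominates: v ~ c₁ sin(πx/2.7618) e^{-λ₁t}.
Decay rate: λ₁ = 0.901π²/2.7618² ≈ 1.166.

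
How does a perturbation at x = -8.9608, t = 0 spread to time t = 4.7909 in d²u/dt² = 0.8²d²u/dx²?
Domain of influence: [-12.79352, -5.12808]. Data at x = -8.9608 spreads outward at speed 0.8.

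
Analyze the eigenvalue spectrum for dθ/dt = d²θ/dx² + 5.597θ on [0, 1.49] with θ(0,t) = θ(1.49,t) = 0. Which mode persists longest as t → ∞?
Eigenvalues: λₙ = n²π²/1.49² - 5.597.
First three modes:
  n=1: λ₁ = π²/1.49² - 5.597 ≈ -1.151
  n=2: λ₂ = 4π²/1.49² - 5.597 ≈ 12.185
  n=3: λ₃ = 9π²/1.49² - 5.597 ≈ 34.413
Since π²/1.49² ≈ 4.446 < 5.597, λ₁ < 0.
The n=1 mode grows fastest (−λₙ is largest for n=1) → dominates.
Asymptotic: θ ~ c₁ sin(πx/1.49) e^{1.151t} (exponential growth at rate −λ₁ ≈ 1.151).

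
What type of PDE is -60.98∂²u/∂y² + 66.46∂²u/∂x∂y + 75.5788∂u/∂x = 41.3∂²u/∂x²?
Rewriting in standard form: -41.3∂²u/∂x² + 66.46∂²u/∂x∂y - 60.98∂²u/∂y² + 75.5788∂u/∂x = 0. With A = -41.3, B = 66.46, C = -60.98, the discriminant is -5656.9644. This is an elliptic PDE.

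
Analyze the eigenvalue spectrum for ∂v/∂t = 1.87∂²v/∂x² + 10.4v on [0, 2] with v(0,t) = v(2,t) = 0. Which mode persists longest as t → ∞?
Eigenvalues: λₙ = 1.87n²π²/2² - 10.4.
First three modes:
  n=1: λ₁ = 1.87π²/2² - 10.4 ≈ -5.786
  n=2: λ₂ = 7.48π²/2² - 10.4 ≈ 8.056
  n=3: λ₃ = 16.83π²/2² - 10.4 ≈ 31.126
Since 1.87π²/2² ≈ 4.614 < 10.4, λ₁ < 0.
The n=1 mode grows fastest (−λₙ is largest for n=1) → dominates.
Asymptotic: v ~ c₁ sin(πx/2) e^{5.786t} (exponential growth at rate −λ₁ ≈ 5.786).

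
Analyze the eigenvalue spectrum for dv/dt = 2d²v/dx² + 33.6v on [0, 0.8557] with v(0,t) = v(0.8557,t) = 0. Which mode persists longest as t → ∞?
Eigenvalues: λₙ = 2n²π²/0.8557² - 33.6.
First three modes:
  n=1: λ₁ = 2π²/0.8557² - 33.6 ≈ -6.642
  n=2: λ₂ = 8π²/0.8557² - 33.6 ≈ 74.232
  n=3: λ₃ = 18π²/0.8557² - 33.6 ≈ 209.021
Since 2π²/0.8557² ≈ 26.958 < 33.6, λ₁ < 0.
The n=1 mode grows fastest (−λₙ is largest for n=1) → dominates.
Asymptotic: v ~ c₁ sin(πx/0.8557) e^{6.642t} (exponential growth at rate −λ₁ ≈ 6.642).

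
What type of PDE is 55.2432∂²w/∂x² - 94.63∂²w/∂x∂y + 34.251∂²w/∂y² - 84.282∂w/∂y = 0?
With A = 55.2432, B = -94.63, C = 34.251, the discriminant is 1386.2975272. This is a hyperbolic PDE.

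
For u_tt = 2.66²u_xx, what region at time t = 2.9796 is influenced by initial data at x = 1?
Domain of influence: [-6.925736, 8.925736]. Data at x = 1 spreads outward at speed 2.66.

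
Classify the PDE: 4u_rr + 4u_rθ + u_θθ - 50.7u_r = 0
A = 4, B = 4, C = 1. Discriminant B² - 4AC = 0. Since 0 = 0, parabolic.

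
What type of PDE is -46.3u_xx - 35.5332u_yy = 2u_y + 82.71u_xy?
Rewriting in standard form: -46.3u_xx - 82.71u_xy - 35.5332u_yy - 2u_y = 0. With A = -46.3, B = -82.71, C = -35.5332, the discriminant is 260.19546. This is a hyperbolic PDE.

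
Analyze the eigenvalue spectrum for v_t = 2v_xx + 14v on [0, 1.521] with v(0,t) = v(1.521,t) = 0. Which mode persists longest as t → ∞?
Eigenvalues: λₙ = 2n²π²/1.521² - 14.
First three modes:
  n=1: λ₁ = 2π²/1.521² - 14 ≈ -5.468
  n=2: λ₂ = 8π²/1.521² - 14 ≈ 20.13
  n=3: λ₃ = 18π²/1.521² - 14 ≈ 62.792
Since 2π²/1.521² ≈ 8.532 < 14, λ₁ < 0.
The n=1 mode grows fastest (−λₙ is largest for n=1) → dominates.
Asymptotic: v ~ c₁ sin(πx/1.521) e^{5.468t} (exponential growth at rate −λ₁ ≈ 5.468).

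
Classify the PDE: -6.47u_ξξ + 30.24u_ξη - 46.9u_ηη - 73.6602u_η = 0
A = -6.47, B = 30.24, C = -46.9. Discriminant B² - 4AC = -299.3144. Since -299.3144 < 0, elliptic.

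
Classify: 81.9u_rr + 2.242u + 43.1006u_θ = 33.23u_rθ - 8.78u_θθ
Rewriting in standard form: 81.9u_rr - 33.23u_rθ + 8.78u_θθ + 43.1006u_θ + 2.242u = 0. Elliptic (discriminant = -1772.0951).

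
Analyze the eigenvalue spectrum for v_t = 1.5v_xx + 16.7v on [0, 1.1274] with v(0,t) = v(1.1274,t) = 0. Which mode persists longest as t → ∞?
Eigenvalues: λₙ = 1.5n²π²/1.1274² - 16.7.
First three modes:
  n=1: λ₁ = 1.5π²/1.1274² - 16.7 ≈ -5.052
  n=2: λ₂ = 6π²/1.1274² - 16.7 ≈ 29.89
  n=3: λ₃ = 13.5π²/1.1274² - 16.7 ≈ 88.128
Since 1.5π²/1.1274² ≈ 11.648 < 16.7, λ₁ < 0.
The n=1 mode grows fastest (−λₙ is largest for n=1) → dominates.
Asymptotic: v ~ c₁ sin(πx/1.1274) e^{5.052t} (exponential growth at rate −λ₁ ≈ 5.052).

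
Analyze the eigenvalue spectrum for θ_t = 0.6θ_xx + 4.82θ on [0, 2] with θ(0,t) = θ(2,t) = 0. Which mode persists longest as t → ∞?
Eigenvalues: λₙ = 0.6n²π²/2² - 4.82.
First three modes:
  n=1: λ₁ = 0.6π²/2² - 4.82 ≈ -3.34
  n=2: λ₂ = 2.4π²/2² - 4.82 ≈ 1.102
  n=3: λ₃ = 5.4π²/2² - 4.82 ≈ 8.504
Since 0.6π²/2² ≈ 1.48 < 4.82, λ₁ < 0.
The n=1 mode grows fastest (−λₙ is largest for n=1) → dominates.
Asymptotic: θ ~ c₁ sin(πx/2) e^{3.34t} (exponential growth at rate −λ₁ ≈ 3.34).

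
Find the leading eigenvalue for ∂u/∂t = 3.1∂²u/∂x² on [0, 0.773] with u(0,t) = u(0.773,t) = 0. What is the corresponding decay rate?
Eigenvalues: λₙ = 3.1n²π²/0.773².
First three modes:
  n=1: λ₁ = 3.1π²/0.773² ≈ 51.204
  n=2: λ₂ = 12.4π²/0.773² ≈ 204.815 (4× faster decay)
  n=3: λ₃ = 27.9π²/0.773² ≈ 460.834 (9× faster decay)
As t → ∞, higher modes decay exponentially faster. The n=1 mode dominates: u ~ c₁ sin(πx/0.773) e^{-λ₁t}.
Decay rate: λ₁ = 3.1π²/0.773² ≈ 51.204.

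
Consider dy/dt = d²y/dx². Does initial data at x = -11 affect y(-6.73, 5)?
Yes, for any finite x. The heat equation has infinite propagation speed, so all initial data affects all points at any t > 0.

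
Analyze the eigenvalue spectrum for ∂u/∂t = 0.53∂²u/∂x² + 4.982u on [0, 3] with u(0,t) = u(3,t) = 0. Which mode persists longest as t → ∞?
Eigenvalues: λₙ = 0.53n²π²/3² - 4.982.
First three modes:
  n=1: λ₁ = 0.53π²/3² - 4.982 ≈ -4.401
  n=2: λ₂ = 2.12π²/3² - 4.982 ≈ -2.657
  n=3: λ₃ = 4.77π²/3² - 4.982 ≈ 0.249
Since 0.53π²/3² ≈ 0.581 < 4.982, λ₁ < 0.
The n=1 mode grows fastest (−λₙ is largest for n=1) → dominates.
Asymptotic: u ~ c₁ sin(πx/3) e^{4.401t} (exponential growth at rate −λ₁ ≈ 4.401).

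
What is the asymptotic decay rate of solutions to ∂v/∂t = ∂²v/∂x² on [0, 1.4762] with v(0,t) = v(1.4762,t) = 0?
Eigenvalues: λₙ = n²π²/1.4762².
First three modes:
  n=1: λ₁ = π²/1.4762² ≈ 4.529
  n=2: λ₂ = 4π²/1.4762² ≈ 18.116 (4× faster decay)
  n=3: λ₃ = 9π²/1.4762² ≈ 40.762 (9× faster decay)
As t → ∞, higher modes decay exponentially faster. The n=1 mode dominates: v ~ c₁ sin(πx/1.4762) e^{-λ₁t}.
Decay rate: λ₁ = π²/1.4762² ≈ 4.529.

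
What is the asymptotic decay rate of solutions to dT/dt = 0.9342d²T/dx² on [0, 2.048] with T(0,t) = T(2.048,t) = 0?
Eigenvalues: λₙ = 0.9342n²π²/2.048².
First three modes:
  n=1: λ₁ = 0.9342π²/2.048² ≈ 2.198
  n=2: λ₂ = 3.7368π²/2.048² ≈ 8.793 (4× faster decay)
  n=3: λ₃ = 8.4078π²/2.048² ≈ 19.784 (9× faster decay)
As t → ∞, higher modes decay exponentially faster. The n=1 mode dominates: T ~ c₁ sin(πx/2.048) e^{-λ₁t}.
Decay rate: λ₁ = 0.9342π²/2.048² ≈ 2.198.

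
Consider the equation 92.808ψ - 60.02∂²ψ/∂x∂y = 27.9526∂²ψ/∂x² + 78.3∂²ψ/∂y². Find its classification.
Rewriting in standard form: -27.9526∂²ψ/∂x² - 60.02∂²ψ/∂x∂y - 78.3∂²ψ/∂y² + 92.808ψ = 0. Elliptic. (A = -27.9526, B = -60.02, C = -78.3 gives B² - 4AC = -5152.35392.)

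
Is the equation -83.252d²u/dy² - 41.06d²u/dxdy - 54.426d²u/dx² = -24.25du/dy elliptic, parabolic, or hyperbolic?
Rewriting in standard form: -54.426d²u/dx² - 41.06d²u/dxdy - 83.252d²u/dy² + 24.25du/dy = 0. Computing B² - 4AC with A = -54.426, B = -41.06, C = -83.252: discriminant = -16438.369808 (negative). Answer: elliptic.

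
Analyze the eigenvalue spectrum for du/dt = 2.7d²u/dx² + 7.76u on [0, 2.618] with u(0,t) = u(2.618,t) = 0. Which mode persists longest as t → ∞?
Eigenvalues: λₙ = 2.7n²π²/2.618² - 7.76.
First three modes:
  n=1: λ₁ = 2.7π²/2.618² - 7.76 ≈ -3.872
  n=2: λ₂ = 10.8π²/2.618² - 7.76 ≈ 7.792
  n=3: λ₃ = 24.3π²/2.618² - 7.76 ≈ 27.232
Since 2.7π²/2.618² ≈ 3.888 < 7.76, λ₁ < 0.
The n=1 mode grows fastest (−λₙ is largest for n=1) → dominates.
Asymptotic: u ~ c₁ sin(πx/2.618) e^{3.872t} (exponential growth at rate −λ₁ ≈ 3.872).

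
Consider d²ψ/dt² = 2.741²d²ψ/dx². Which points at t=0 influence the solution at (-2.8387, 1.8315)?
Domain of dependence: [-7.8588415, 2.1814415]. Signals travel at speed 2.741, so data within |x - -2.8387| ≤ 2.741·1.8315 = 5.0201415 can reach the point.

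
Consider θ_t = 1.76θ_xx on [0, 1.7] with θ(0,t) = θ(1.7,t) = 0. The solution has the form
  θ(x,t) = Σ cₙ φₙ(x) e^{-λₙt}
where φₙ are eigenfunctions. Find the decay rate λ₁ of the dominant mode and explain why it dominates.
Eigenvalues: λₙ = 1.76n²π²/1.7².
First three modes:
  n=1: λ₁ = 1.76π²/1.7² ≈ 6.011
  n=2: λ₂ = 7.04π²/1.7² ≈ 24.042 (4× faster decay)
  n=3: λ₃ = 15.84π²/1.7² ≈ 54.095 (9× faster decay)
As t → ∞, higher modes decay exponentially faster. The n=1 mode dominates: θ ~ c₁ sin(πx/1.7) e^{-λ₁t}.
Decay rate: λ₁ = 1.76π²/1.7² ≈ 6.011.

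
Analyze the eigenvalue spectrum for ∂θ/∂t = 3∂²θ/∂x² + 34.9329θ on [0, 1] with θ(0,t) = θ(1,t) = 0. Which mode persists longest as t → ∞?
Eigenvalues: λₙ = 3n²π²/1² - 34.9329.
First three modes:
  n=1: λ₁ = 3π² - 34.9329 ≈ -5.324
  n=2: λ₂ = 12π² - 34.9329 ≈ 83.502
  n=3: λ₃ = 27π² - 34.9329 ≈ 231.546
Since 3π² ≈ 29.609 < 34.9329, λ₁ < 0.
The n=1 mode grows fastest (−λₙ is largest for n=1) → dominates.
Asymptotic: θ ~ c₁ sin(πx/1) e^{5.324t} (exponential growth at rate −λ₁ ≈ 5.324).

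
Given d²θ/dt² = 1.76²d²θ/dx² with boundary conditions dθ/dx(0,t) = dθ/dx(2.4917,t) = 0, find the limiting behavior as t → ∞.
θ oscillates about a mean that drifts linearly in t (generically unbounded; no decay). There is no damping, so the nonconstant modes persist as standing waves (energy conserved, no decay). But with Neumann conditions at both ends the constant mode has eigenvalue 0: the spatial mean M(t) of θ satisfies M'' = 0, so M(t) = M(0) + M'(0)·t. Unless the initial velocity has zero mean (∫θ_t(x,0)dx = 0), the solution grows linearly in t (unbounded, though not exponentially); if it does have zero mean, the solution stays bounded and simply oscillates.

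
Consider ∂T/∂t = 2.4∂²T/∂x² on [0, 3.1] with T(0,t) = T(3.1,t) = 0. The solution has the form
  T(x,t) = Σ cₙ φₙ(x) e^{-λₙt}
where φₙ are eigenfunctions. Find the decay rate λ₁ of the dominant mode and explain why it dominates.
Eigenvalues: λₙ = 2.4n²π²/3.1².
First three modes:
  n=1: λ₁ = 2.4π²/3.1² ≈ 2.465
  n=2: λ₂ = 9.6π²/3.1² ≈ 9.859 (4× faster decay)
  n=3: λ₃ = 21.6π²/3.1² ≈ 22.184 (9× faster decay)
As t → ∞, higher modes decay exponentially faster. The n=1 mode dominates: T ~ c₁ sin(πx/3.1) e^{-λ₁t}.
Decay rate: λ₁ = 2.4π²/3.1² ≈ 2.465.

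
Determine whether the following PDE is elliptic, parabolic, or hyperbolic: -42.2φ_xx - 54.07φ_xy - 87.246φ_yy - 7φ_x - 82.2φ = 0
Coefficients: A = -42.2, B = -54.07, C = -87.246. B² - 4AC = -11803.5599, which is negative, so the equation is elliptic.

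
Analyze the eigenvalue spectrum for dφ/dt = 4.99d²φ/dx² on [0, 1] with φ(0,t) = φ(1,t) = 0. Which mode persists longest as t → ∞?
Eigenvalues: λₙ = 4.99n²π².
First three modes:
  n=1: λ₁ = 4.99π² ≈ 49.249
  n=2: λ₂ = 19.96π² ≈ 196.997 (4× faster decay)
  n=3: λ₃ = 44.91π² ≈ 443.244 (9× faster decay)
As t → ∞, higher modes decay exponentially faster. The n=1 mode dominates: φ ~ c₁ sin(πx) e^{-λ₁t}.
Decay rate: λ₁ = 4.99π² ≈ 49.249.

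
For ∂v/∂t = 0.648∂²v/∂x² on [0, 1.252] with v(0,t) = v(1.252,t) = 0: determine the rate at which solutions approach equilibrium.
Eigenvalues: λₙ = 0.648n²π²/1.252².
First three modes:
  n=1: λ₁ = 0.648π²/1.252² ≈ 4.08
  n=2: λ₂ = 2.592π²/1.252² ≈ 16.32 (4× faster decay)
  n=3: λ₃ = 5.832π²/1.252² ≈ 36.721 (9× faster decay)
As t → ∞, higher modes decay exponentially faster. The n=1 mode dominates: v ~ c₁ sin(πx/1.252) e^{-λ₁t}.
Decay rate: λ₁ = 0.648π²/1.252² ≈ 4.08.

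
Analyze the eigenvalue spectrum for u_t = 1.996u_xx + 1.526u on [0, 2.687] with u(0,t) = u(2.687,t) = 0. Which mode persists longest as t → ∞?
Eigenvalues: λₙ = 1.996n²π²/2.687² - 1.526.
First three modes:
  n=1: λ₁ = 1.996π²/2.687² - 1.526 ≈ 1.203
  n=2: λ₂ = 7.984π²/2.687² - 1.526 ≈ 9.388
  n=3: λ₃ = 17.964π²/2.687² - 1.526 ≈ 23.031
Since 1.996π²/2.687² ≈ 2.729 > 1.526, all λₙ > 0.
The n=1 mode decays slowest → dominates as t → ∞.
Asymptotic: u ~ c₁ sin(πx/2.687) e^{-λ₁t} with decay rate λ₁ ≈ 1.203.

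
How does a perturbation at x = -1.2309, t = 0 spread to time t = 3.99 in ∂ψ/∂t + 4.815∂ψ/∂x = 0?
At x = 17.98095. The characteristic carries data from (-1.2309, 0) to (17.98095, 3.99).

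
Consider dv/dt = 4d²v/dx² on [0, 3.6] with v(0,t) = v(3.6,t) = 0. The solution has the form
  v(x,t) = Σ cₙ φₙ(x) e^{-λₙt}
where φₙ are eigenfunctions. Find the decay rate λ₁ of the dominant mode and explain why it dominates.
Eigenvalues: λₙ = 4n²π²/3.6².
First three modes:
  n=1: λ₁ = 4π²/3.6² ≈ 3.046
  n=2: λ₂ = 16π²/3.6² ≈ 12.185 (4× faster decay)
  n=3: λ₃ = 36π²/3.6² ≈ 27.416 (9× faster decay)
As t → ∞, higher modes decay exponentially faster. The n=1 mode dominates: v ~ c₁ sin(πx/3.6) e^{-λ₁t}.
Decay rate: λ₁ = 4π²/3.6² ≈ 3.046.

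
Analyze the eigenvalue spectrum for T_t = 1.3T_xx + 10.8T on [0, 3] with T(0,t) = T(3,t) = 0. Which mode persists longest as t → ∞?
Eigenvalues: λₙ = 1.3n²π²/3² - 10.8.
First three modes:
  n=1: λ₁ = 1.3π²/3² - 10.8 ≈ -9.374
  n=2: λ₂ = 5.2π²/3² - 10.8 ≈ -5.098
  n=3: λ₃ = 11.7π²/3² - 10.8 ≈ 2.03
Since 1.3π²/3² ≈ 1.426 < 10.8, λ₁ < 0.
The n=1 mode grows fastest (−λₙ is largest for n=1) → dominates.
Asymptotic: T ~ c₁ sin(πx/3) e^{9.374t} (exponential growth at rate −λ₁ ≈ 9.374).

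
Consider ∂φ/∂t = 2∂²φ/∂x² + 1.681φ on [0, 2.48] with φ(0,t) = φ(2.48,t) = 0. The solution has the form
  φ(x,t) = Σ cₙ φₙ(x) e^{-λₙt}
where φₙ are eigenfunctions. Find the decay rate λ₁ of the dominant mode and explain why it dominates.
Eigenvalues: λₙ = 2n²π²/2.48² - 1.681.
First three modes:
  n=1: λ₁ = 2π²/2.48² - 1.681 ≈ 1.528
  n=2: λ₂ = 8π²/2.48² - 1.681 ≈ 11.157
  n=3: λ₃ = 18π²/2.48² - 1.681 ≈ 27.204
Since 2π²/2.48² ≈ 3.209 > 1.681, all λₙ > 0.
The n=1 mode decays slowest → dominates as t → ∞.
Asymptotic: φ ~ c₁ sin(πx/2.48) e^{-λ₁t} with decay rate λ₁ ≈ 1.528.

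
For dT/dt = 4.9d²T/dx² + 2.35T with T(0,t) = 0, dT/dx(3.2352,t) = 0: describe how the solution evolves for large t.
T grows unboundedly. Reaction dominates diffusion (r=2.35 > κπ²/(4L²)≈1.16); solution grows exponentially.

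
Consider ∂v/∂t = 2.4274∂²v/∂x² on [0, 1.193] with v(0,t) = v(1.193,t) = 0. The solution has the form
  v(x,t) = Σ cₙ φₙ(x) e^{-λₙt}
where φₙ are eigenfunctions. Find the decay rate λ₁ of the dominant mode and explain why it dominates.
Eigenvalues: λₙ = 2.4274n²π²/1.193².
First three modes:
  n=1: λ₁ = 2.4274π²/1.193² ≈ 16.833
  n=2: λ₂ = 9.7096π²/1.193² ≈ 67.332 (4× faster decay)
  n=3: λ₃ = 21.8466π²/1.193² ≈ 151.497 (9× faster decay)
As t → ∞, higher modes decay exponentially faster. The n=1 mode dominates: v ~ c₁ sin(πx/1.193) e^{-λ₁t}.
Decay rate: λ₁ = 2.4274π²/1.193² ≈ 16.833.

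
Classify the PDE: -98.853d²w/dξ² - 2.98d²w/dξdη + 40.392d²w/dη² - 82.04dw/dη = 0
A = -98.853, B = -2.98, C = 40.392. Discriminant B² - 4AC = 15980.361904. Since 15980.361904 > 0, hyperbolic.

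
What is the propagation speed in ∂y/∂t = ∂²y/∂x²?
Infinite. The heat equation is parabolic, not hyperbolic, so disturbances propagate instantly.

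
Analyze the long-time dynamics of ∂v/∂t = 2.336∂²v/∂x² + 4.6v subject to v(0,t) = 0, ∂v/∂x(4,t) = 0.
Long-time behavior: v grows unboundedly. Reaction dominates diffusion (r=4.6 > κπ²/(4L²)≈0.36); solution grows exponentially.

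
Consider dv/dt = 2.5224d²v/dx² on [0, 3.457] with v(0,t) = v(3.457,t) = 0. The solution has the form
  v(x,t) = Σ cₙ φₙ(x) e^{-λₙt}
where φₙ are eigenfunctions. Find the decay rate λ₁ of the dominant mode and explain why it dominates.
Eigenvalues: λₙ = 2.5224n²π²/3.457².
First three modes:
  n=1: λ₁ = 2.5224π²/3.457² ≈ 2.083
  n=2: λ₂ = 10.0896π²/3.457² ≈ 8.332 (4× faster decay)
  n=3: λ₃ = 22.7016π²/3.457² ≈ 18.748 (9× faster decay)
As t → ∞, higher modes decay exponentially faster. The n=1 mode dominates: v ~ c₁ sin(πx/3.457) e^{-λ₁t}.
Decay rate: λ₁ = 2.5224π²/3.457² ≈ 2.083.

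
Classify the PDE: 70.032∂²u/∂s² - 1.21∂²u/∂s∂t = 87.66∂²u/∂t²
Rewriting in standard form: 70.032∂²u/∂s² - 1.21∂²u/∂s∂t - 87.66∂²u/∂t² = 0. A = 70.032, B = -1.21, C = -87.66. Discriminant B² - 4AC = 24557.48458. Since 24557.48458 > 0, hyperbolic.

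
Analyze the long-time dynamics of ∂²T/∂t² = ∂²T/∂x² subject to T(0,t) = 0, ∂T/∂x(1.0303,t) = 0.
Long-time behavior: T oscillates (no decay). Energy is conserved; the solution oscillates indefinitely as standing waves.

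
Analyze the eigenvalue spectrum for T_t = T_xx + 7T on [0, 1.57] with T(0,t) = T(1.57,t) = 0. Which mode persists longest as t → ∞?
Eigenvalues: λₙ = n²π²/1.57² - 7.
First three modes:
  n=1: λ₁ = π²/1.57² - 7 ≈ -2.996
  n=2: λ₂ = 4π²/1.57² - 7 ≈ 9.016
  n=3: λ₃ = 9π²/1.57² - 7 ≈ 29.037
Since π²/1.57² ≈ 4.004 < 7, λ₁ < 0.
The n=1 mode grows fastest (−λₙ is largest for n=1) → dominates.
Asymptotic: T ~ c₁ sin(πx/1.57) e^{2.996t} (exponential growth at rate −λ₁ ≈ 2.996).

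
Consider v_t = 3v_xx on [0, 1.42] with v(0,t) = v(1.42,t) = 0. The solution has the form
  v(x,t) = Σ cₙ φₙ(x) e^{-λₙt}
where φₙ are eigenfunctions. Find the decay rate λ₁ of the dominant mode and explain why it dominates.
Eigenvalues: λₙ = 3n²π²/1.42².
First three modes:
  n=1: λ₁ = 3π²/1.42² ≈ 14.684
  n=2: λ₂ = 12π²/1.42² ≈ 58.736 (4× faster decay)
  n=3: λ₃ = 27π²/1.42² ≈ 132.156 (9× faster decay)
As t → ∞, higher modes decay exponentially faster. The n=1 mode dominates: v ~ c₁ sin(πx/1.42) e^{-λ₁t}.
Decay rate: λ₁ = 3π²/1.42² ≈ 14.684.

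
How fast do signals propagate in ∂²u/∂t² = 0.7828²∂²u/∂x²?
Speed = 0.7828. Information travels along characteristics x = x₀ ± 0.7828t.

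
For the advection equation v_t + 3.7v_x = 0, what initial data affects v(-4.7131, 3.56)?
A single point: x = -17.8851. The characteristic through (-4.7131, 3.56) is x - 3.7t = const, so x = -4.7131 - 3.7·3.56 = -17.8851.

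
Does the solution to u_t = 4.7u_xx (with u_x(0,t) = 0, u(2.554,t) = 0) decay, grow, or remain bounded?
u → 0. Heat escapes through the Dirichlet boundary.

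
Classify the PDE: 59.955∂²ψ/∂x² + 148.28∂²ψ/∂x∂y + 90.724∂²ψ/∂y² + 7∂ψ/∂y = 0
A = 59.955, B = 148.28, C = 90.724. Discriminant B² - 4AC = 229.52872. Since 229.52872 > 0, hyperbolic.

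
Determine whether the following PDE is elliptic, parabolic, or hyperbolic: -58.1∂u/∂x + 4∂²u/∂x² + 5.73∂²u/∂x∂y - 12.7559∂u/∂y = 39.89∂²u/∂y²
Rewriting in standard form: 4∂²u/∂x² + 5.73∂²u/∂x∂y - 39.89∂²u/∂y² - 58.1∂u/∂x - 12.7559∂u/∂y = 0. Coefficients: A = 4, B = 5.73, C = -39.89. B² - 4AC = 671.0729, which is positive, so the equation is hyperbolic.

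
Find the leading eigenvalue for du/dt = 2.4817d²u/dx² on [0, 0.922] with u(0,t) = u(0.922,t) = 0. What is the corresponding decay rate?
Eigenvalues: λₙ = 2.4817n²π²/0.922².
First three modes:
  n=1: λ₁ = 2.4817π²/0.922² ≈ 28.813
  n=2: λ₂ = 9.9268π²/0.922² ≈ 115.252 (4× faster decay)
  n=3: λ₃ = 22.3353π²/0.922² ≈ 259.316 (9× faster decay)
As t → ∞, higher modes decay exponentially faster. The n=1 mode dominates: u ~ c₁ sin(πx/0.922) e^{-λ₁t}.
Decay rate: λ₁ = 2.4817π²/0.922² ≈ 28.813.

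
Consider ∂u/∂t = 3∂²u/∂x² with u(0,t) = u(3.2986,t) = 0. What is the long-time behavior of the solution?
As t → ∞, u → 0. Heat diffuses out through both boundaries.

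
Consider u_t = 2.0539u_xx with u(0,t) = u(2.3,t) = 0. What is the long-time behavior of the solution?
As t → ∞, u → 0. Heat diffuses out through both boundaries.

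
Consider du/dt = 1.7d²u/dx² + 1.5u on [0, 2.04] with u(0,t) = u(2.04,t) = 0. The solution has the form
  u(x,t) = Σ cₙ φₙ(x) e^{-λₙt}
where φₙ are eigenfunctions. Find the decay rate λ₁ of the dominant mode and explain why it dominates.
Eigenvalues: λₙ = 1.7n²π²/2.04² - 1.5.
First three modes:
  n=1: λ₁ = 1.7π²/2.04² - 1.5 ≈ 2.532
  n=2: λ₂ = 6.8π²/2.04² - 1.5 ≈ 14.627
  n=3: λ₃ = 15.3π²/2.04² - 1.5 ≈ 34.785
Since 1.7π²/2.04² ≈ 4.032 > 1.5, all λₙ > 0.
The n=1 mode decays slowest → dominates as t → ∞.
Asymptotic: u ~ c₁ sin(πx/2.04) e^{-λ₁t} with decay rate λ₁ ≈ 2.532.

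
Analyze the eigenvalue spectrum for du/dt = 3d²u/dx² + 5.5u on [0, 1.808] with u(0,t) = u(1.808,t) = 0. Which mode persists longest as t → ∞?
Eigenvalues: λₙ = 3n²π²/1.808² - 5.5.
First three modes:
  n=1: λ₁ = 3π²/1.808² - 5.5 ≈ 3.558
  n=2: λ₂ = 12π²/1.808² - 5.5 ≈ 30.731
  n=3: λ₃ = 27π²/1.808² - 5.5 ≈ 76.02
Since 3π²/1.808² ≈ 9.058 > 5.5, all λₙ > 0.
The n=1 mode decays slowest → dominates as t → ∞.
Asymptotic: u ~ c₁ sin(πx/1.808) e^{-λ₁t} with decay rate λ₁ ≈ 3.558.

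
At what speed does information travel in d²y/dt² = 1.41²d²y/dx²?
Speed = 1.41. Information travels along characteristics x = x₀ ± 1.41t.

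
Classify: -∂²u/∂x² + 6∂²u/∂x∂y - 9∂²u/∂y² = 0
Parabolic (discriminant = 0).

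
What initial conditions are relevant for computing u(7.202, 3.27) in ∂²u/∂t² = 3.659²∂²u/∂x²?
Domain of dependence: [-4.76293, 19.16693]. Signals travel at speed 3.659, so data within |x - 7.202| ≤ 3.659·3.27 = 11.96493 can reach the point.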